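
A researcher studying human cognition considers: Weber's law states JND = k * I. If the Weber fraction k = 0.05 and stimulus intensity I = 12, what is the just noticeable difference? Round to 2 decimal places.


JND = k * I
JND = 0.05 * 12
= 0.60


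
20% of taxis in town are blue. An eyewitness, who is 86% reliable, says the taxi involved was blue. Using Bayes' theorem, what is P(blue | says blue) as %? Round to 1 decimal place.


P(blue | says blue) = P(says blue | blue)*P(blue) / [P(says blue | blue)*P(blue) + P(says blue | not blue)*P(not blue)]
Numerator = 0.86 * 0.2 = 0.172
False identification = 0.14 * 0.8 = 0.112
P = 0.172 / (0.172 + 0.112)
= 0.172 / 0.284
As percentage = 60.6


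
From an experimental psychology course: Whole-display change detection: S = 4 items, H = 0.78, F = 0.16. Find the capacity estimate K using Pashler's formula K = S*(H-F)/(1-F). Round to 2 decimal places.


K = S * (H - F) / (1 - F)
H - F = 0.62
1 - F = 0.84
K = 4 * 0.62 / 0.84
= 2.95


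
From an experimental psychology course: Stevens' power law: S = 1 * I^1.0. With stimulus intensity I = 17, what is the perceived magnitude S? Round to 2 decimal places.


S = 1 * 17^1.0
17^1.0 = 17.0
S = 1 * 17.0
= 17.00


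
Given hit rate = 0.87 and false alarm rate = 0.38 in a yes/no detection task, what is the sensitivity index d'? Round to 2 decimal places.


d' = z(HR) - z(FAR)
z(0.87) = 1.1264
z(0.38) = -0.3055
d' = 1.1264 - -0.3055
= 1.43


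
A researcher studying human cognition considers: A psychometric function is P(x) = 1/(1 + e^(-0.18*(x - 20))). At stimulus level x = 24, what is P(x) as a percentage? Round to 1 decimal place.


P(x) = 1/(1 + e^(-0.18*(24 - 20)))
Exponent = -0.18 * 4 = -0.72
e^(-0.72) = 0.486752
P = 1/(1 + 0.486752) = 0.672607
Percentage = 67.3


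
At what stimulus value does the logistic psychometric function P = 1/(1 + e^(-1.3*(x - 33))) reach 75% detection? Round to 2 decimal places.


At P = 0.75: 0.75 = 1/(1 + e^(-k*(x-x0)))
Solving: e^(-k*(x-x0)) = 1/3
x = x0 + ln(3)/k
ln(3) = 1.0986
x = 33 + 1.0986/1.3
= 33 + 0.8451
= 33.85


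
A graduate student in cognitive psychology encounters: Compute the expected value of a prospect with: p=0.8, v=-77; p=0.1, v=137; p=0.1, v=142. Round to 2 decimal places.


EU = sum(p_i * v_i)
0.8 * -77 = -61.6
0.1 * 137 = 13.7
0.1 * 142 = 14.2
EU = -61.6 + 13.7 + 14.2
= -33.70


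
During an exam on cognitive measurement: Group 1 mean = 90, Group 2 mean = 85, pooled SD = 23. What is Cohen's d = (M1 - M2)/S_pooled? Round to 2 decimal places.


Cohen's d = (M1 - M2) / S_pooled
= (90 - 85) / 23
= 5 / 23
= 0.22


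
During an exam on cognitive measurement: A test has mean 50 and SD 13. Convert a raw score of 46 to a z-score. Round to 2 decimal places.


z = (X - mu) / sigma
= (46 - 50) / 13
= -4 / 13
= -0.31


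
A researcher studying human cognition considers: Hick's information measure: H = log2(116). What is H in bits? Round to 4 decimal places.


H = log2(n)
H = log2(116)
= 6.8580


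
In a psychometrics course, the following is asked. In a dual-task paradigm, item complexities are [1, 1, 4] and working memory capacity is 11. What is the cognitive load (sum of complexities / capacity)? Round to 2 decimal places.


Total complexity = 1 + 1 + 4 = 6
Load = total / capacity = 6 / 11
= 0.55


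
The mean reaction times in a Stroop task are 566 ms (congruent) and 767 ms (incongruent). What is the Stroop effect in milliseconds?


Stroop effect = RT(incongruent) - RT(congruent)
= 767 - 566
= 201 ms


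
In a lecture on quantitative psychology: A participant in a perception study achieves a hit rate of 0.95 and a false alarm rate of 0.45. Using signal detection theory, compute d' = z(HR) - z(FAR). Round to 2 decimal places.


d' = z(HR) - z(FAR)
z(0.95) = 1.6449
z(0.45) = -0.1257
d' = 1.6449 - -0.1257
= 1.77


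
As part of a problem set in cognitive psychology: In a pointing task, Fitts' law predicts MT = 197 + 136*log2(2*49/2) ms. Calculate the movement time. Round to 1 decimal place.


MT = 197 + 136 * log2(2*49/2)
2D/W = 49.0
log2(49.0) = 5.6147
MT = 197 + 136 * 5.6147
= 960.6 ms


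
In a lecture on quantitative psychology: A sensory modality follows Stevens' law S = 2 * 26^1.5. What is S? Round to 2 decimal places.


S = 2 * 26^1.5
26^1.5 = 132.5745
S = 2 * 132.5745
= 265.15


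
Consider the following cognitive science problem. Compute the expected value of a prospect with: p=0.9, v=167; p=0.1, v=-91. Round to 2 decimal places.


EU = sum(p_i * v_i)
0.9 * 167 = 150.3
0.1 * -91 = -9.1
EU = 150.3 + -9.1
= 141.20


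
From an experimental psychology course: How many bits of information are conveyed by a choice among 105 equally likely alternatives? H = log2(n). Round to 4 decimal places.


H = log2(n)
H = log2(105)
= 6.7142


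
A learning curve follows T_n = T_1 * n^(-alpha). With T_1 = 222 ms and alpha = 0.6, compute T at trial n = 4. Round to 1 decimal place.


T_n = 222 * 4^(-0.6)
4^(-0.6) = 0.435275
T_n = 222 * 0.435275
= 96.6 ms


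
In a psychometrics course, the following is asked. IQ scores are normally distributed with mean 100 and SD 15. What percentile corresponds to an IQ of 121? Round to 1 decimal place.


z = (IQ - mean) / SD
z = (121 - 100) / 15 = 1.4
Percentile = Phi(1.4) * 100
Phi(1.4) = 0.919243
= 91.9


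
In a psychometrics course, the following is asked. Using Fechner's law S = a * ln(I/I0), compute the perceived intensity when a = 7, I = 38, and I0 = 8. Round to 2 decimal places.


S = 7 * ln(38/8)
I/I0 = 4.75
ln(4.75) = 1.5581
S = 7 * 1.5581
= 10.91


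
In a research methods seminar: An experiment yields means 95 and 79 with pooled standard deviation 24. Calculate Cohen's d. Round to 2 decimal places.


Cohen's d = (M1 - M2) / S_pooled
= (95 - 79) / 24
= 16 / 24
= 0.67


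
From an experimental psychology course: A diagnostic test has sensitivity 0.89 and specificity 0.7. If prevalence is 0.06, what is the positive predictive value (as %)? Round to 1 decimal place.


PPV = (sens * prev) / (sens * prev + (1-spec) * (1-prev))
Numerator = 0.89 * 0.06 = 0.0534
P(positive and no disease) = (1 - spec) * (1 - prev) = (1 - 0.7) * (1 - 0.06) = 0.282
Denominator = 0.0534 + 0.282 = 0.3354
PPV = 0.0534 / 0.3354 = 0.159213
As percentage = 15.9


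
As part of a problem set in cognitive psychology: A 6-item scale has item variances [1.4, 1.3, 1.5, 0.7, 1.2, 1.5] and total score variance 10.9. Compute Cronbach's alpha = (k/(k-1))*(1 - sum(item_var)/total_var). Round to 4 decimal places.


alpha = (k/(k-1)) * (1 - sum(s_i^2)/s_total^2)
sum(item variances) = 7.6
k/(k-1) = 6/5 = 1.2
1 - 7.6/10.9 = 1 - 0.697248 = 0.302752
alpha = 1.2 * 0.302752
= 0.3633


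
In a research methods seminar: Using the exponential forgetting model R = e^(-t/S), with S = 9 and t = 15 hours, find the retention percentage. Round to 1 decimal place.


R = e^(-t/S)
-t/S = -15/9 = -1.666667
R = e^(-1.666667) = 0.188876
Percentage = 0.188876 * 100
= 18.9


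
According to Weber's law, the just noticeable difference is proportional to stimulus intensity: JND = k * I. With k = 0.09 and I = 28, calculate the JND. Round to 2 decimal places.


JND = k * I
JND = 0.09 * 28
= 2.52


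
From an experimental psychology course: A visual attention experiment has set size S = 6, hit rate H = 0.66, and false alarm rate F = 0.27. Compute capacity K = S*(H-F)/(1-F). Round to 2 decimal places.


K = S * (H - F) / (1 - F)
H - F = 0.39
1 - F = 0.73
K = 6 * 0.39 / 0.73
= 3.21


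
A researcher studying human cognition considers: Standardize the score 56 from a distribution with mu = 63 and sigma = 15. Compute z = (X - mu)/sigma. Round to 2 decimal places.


z = (X - mu) / sigma
= (56 - 63) / 15
= -7 / 15
= -0.47


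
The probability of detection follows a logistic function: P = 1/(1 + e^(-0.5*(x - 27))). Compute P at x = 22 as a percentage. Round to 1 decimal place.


P(x) = 1/(1 + e^(-0.5*(22 - 27)))
Exponent = -0.5 * -5 = 2.5
e^(2.5) = 12.182494
P = 1/(1 + 12.182494) = 0.075858
Percentage = 7.6


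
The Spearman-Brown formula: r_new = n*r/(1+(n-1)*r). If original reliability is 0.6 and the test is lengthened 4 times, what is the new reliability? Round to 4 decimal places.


r_new = n*r / (1 + (n-1)*r)
Numerator = 4 * 0.6 = 2.4
Denominator = 1 + 3 * 0.6 = 2.8
r_new = 2.4 / 2.8
= 0.8571


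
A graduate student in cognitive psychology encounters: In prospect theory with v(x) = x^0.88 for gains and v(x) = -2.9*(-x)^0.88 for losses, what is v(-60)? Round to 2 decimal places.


Since x = -60 < 0, use v(x) = -lambda*(-x)^alpha
(-x) = 60
60^0.88 = 36.709
v(-60) = -2.9 * 36.709
= -106.46


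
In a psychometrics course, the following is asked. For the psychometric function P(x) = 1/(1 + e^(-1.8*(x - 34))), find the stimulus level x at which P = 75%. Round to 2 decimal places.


At P = 0.75: 0.75 = 1/(1 + e^(-k*(x-x0)))
Solving: e^(-k*(x-x0)) = 1/3
x = x0 + ln(3)/k
ln(3) = 1.0986
x = 34 + 1.0986/1.8
= 34 + 0.6103
= 34.61


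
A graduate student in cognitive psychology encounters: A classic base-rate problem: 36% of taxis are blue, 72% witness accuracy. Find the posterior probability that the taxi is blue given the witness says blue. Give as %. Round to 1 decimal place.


P(blue | says blue) = P(says blue | blue)*P(blue) / [P(says blue | blue)*P(blue) + P(says blue | not blue)*P(not blue)]
Numerator = 0.72 * 0.36 = 0.2592
False identification = 0.28 * 0.64 = 0.1792
P = 0.2592 / (0.2592 + 0.1792)
= 0.2592 / 0.4384
As percentage = 59.1


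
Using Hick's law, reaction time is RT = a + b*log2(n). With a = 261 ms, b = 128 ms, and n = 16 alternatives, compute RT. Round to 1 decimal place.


RT = 261 + 128 * log2(16)
log2(16) = 4.0
RT = 261 + 128 * 4.0
= 261 + 512.0
= 773.0 ms


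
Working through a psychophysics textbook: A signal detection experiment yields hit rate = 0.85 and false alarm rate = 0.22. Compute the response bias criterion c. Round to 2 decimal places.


c = -0.5 * (z(HR) + z(FAR))
z(0.85) = 1.0364
z(0.22) = -0.7722
c = -0.5 * (1.0364 + -0.7722)
= -0.5 * 0.2642
= -0.13


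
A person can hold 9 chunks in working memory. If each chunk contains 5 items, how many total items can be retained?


Total items = chunks * items_per_chunk
= 9 * 5
= 45


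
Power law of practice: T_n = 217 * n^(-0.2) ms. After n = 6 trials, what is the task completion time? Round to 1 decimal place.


T_n = 217 * 6^(-0.2)
6^(-0.2) = 0.698827
T_n = 217 * 0.698827
= 151.6 ms


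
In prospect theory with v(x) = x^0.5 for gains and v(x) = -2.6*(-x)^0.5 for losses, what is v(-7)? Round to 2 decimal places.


Since x = -7 < 0, use v(x) = -lambda*(-x)^alpha
(-x) = 7
7^0.5 = 2.6458
v(-7) = -2.6 * 2.6458
= -6.88


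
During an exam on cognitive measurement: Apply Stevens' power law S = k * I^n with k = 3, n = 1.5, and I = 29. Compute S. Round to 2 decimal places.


S = 3 * 29^1.5
29^1.5 = 156.1698
S = 3 * 156.1698
= 468.51


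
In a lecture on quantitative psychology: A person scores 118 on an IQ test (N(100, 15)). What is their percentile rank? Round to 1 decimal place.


z = (IQ - mean) / SD
z = (118 - 100) / 15 = 1.2
Percentile = Phi(1.2) * 100
Phi(1.2) = 0.88493
= 88.5


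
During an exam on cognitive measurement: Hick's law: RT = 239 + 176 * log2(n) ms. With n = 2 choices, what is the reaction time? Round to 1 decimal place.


RT = 239 + 176 * log2(2)
log2(2) = 1.0
RT = 239 + 176 * 1.0
= 239 + 176.0
= 415.0 ms


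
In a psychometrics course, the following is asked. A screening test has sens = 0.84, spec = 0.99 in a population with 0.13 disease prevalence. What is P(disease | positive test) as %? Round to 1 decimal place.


PPV = (sens * prev) / (sens * prev + (1-spec) * (1-prev))
Numerator = 0.84 * 0.13 = 0.1092
P(positive and no disease) = (1 - spec) * (1 - prev) = (1 - 0.99) * (1 - 0.13) = 0.0087
Denominator = 0.1092 + 0.0087 = 0.1179
PPV = 0.1092 / 0.1179 = 0.926209
As percentage = 92.6


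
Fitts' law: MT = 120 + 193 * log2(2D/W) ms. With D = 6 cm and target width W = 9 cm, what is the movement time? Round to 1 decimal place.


MT = 120 + 193 * log2(2*6/9)
2D/W = 1.333333
log2(1.333333) = 0.415
MT = 120 + 193 * 0.415
= 200.1 ms


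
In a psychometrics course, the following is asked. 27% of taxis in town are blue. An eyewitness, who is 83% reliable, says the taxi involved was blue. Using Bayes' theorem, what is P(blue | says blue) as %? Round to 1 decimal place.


P(blue | says blue) = P(says blue | blue)*P(blue) / [P(says blue | blue)*P(blue) + P(says blue | not blue)*P(not blue)]
Numerator = 0.83 * 0.27 = 0.2241
False identification = 0.17 * 0.73 = 0.1241
P = 0.2241 / (0.2241 + 0.1241)
= 0.2241 / 0.3482
As percentage = 64.4


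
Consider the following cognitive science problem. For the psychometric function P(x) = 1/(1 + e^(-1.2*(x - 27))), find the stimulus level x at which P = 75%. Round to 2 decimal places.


At P = 0.75: 0.75 = 1/(1 + e^(-k*(x-x0)))
Solving: e^(-k*(x-x0)) = 1/3
x = x0 + ln(3)/k
ln(3) = 1.0986
x = 27 + 1.0986/1.2
= 27 + 0.9155
= 27.92


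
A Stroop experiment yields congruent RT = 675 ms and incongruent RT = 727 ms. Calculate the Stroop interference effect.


Stroop effect = RT(incongruent) - RT(congruent)
= 727 - 675
= 52 ms


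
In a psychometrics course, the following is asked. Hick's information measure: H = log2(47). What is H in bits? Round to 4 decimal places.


H = log2(n)
H = log2(47)
= 5.5546


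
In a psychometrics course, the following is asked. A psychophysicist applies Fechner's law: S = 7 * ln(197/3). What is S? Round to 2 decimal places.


S = 7 * ln(197/3)
I/I0 = 65.666667
ln(65.666667) = 4.1846
S = 7 * 4.1846
= 29.29


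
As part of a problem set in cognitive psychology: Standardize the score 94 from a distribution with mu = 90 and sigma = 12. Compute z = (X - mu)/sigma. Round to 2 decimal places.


z = (X - mu) / sigma
= (94 - 90) / 12
= 4 / 12
= 0.33


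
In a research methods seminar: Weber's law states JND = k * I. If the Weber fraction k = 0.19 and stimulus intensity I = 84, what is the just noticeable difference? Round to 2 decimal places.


JND = k * I
JND = 0.19 * 84
= 15.96


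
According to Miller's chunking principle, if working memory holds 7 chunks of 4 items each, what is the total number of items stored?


Total items = chunks * items_per_chunk
= 7 * 4
= 28


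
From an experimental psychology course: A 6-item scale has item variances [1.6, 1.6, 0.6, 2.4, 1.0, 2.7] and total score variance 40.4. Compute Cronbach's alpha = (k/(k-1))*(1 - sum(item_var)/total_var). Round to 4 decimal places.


alpha = (k/(k-1)) * (1 - sum(s_i^2)/s_total^2)
sum(item variances) = 9.9
k/(k-1) = 6/5 = 1.2
1 - 9.9/40.4 = 1 - 0.24505 = 0.75495
alpha = 1.2 * 0.75495
= 0.9059


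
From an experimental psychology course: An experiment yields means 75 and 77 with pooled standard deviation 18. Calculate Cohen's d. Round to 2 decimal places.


Cohen's d = (M1 - M2) / S_pooled
= (75 - 77) / 18
= -2 / 18
= -0.11


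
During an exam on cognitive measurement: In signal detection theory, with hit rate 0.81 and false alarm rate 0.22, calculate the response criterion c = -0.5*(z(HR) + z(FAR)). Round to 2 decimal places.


c = -0.5 * (z(HR) + z(FAR))
z(0.81) = 0.8779
z(0.22) = -0.7722
c = -0.5 * (0.8779 + -0.7722)
= -0.5 * 0.1057
= -0.05


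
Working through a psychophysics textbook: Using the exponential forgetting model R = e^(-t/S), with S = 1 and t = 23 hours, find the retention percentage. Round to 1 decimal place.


R = e^(-t/S)
-t/S = -23/1 = -23.0
R = e^(-23.0) = 0.0
Percentage = 0.0 * 100
= 0.0


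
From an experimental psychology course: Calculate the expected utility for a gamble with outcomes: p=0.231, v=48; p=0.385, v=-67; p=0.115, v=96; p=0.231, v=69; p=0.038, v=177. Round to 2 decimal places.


EU = sum(p_i * v_i)
0.231 * 48 = 11.088
0.385 * -67 = -25.795
0.115 * 96 = 11.04
0.231 * 69 = 15.939
0.038 * 177 = 6.726
EU = 11.088 + -25.795 + 11.04 + 15.939 + 6.726
= 19.00


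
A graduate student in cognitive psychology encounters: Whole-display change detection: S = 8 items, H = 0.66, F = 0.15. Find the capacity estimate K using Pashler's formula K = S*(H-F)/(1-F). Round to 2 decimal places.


K = S * (H - F) / (1 - F)
H - F = 0.51
1 - F = 0.85
K = 8 * 0.51 / 0.85
= 4.80


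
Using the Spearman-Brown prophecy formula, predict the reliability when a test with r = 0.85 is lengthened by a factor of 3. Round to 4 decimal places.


r_new = n*r / (1 + (n-1)*r)
Numerator = 3 * 0.85 = 2.55
Denominator = 1 + 2 * 0.85 = 2.7
r_new = 2.55 / 2.7
= 0.9444


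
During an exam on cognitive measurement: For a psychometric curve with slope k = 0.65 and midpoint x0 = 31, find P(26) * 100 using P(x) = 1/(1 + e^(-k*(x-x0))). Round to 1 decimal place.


P(x) = 1/(1 + e^(-0.65*(26 - 31)))
Exponent = -0.65 * -5 = 3.25
e^(3.25) = 25.79034
P = 1/(1 + 25.79034) = 0.037327
Percentage = 3.7


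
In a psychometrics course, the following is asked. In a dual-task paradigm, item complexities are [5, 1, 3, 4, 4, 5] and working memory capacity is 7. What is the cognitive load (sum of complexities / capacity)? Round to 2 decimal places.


Total complexity = 5 + 1 + 3 + 4 + 4 + 5 = 22
Load = total / capacity = 22 / 7
= 3.14


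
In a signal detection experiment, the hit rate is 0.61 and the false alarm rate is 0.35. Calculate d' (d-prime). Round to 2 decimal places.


d' = z(HR) - z(FAR)
z(0.61) = 0.2793
z(0.35) = -0.3853
d' = 0.2793 - -0.3853
= 0.66


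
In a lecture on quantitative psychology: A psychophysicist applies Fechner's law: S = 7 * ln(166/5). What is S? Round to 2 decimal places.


S = 7 * ln(166/5)
I/I0 = 33.2
ln(33.2) = 3.5025
S = 7 * 3.5025
= 24.52


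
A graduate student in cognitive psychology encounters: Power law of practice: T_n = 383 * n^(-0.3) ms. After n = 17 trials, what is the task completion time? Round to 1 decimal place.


T_n = 383 * 17^(-0.3)
17^(-0.3) = 0.42743
T_n = 383 * 0.42743
= 163.7 ms


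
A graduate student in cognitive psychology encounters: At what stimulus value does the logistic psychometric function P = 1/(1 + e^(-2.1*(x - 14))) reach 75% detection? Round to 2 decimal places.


At P = 0.75: 0.75 = 1/(1 + e^(-k*(x-x0)))
Solving: e^(-k*(x-x0)) = 1/3
x = x0 + ln(3)/k
ln(3) = 1.0986
x = 14 + 1.0986/2.1
= 14 + 0.5231
= 14.52


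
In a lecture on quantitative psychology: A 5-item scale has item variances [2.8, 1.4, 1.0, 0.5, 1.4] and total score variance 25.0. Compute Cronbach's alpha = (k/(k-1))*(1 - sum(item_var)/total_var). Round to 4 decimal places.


alpha = (k/(k-1)) * (1 - sum(s_i^2)/s_total^2)
sum(item variances) = 7.1
k/(k-1) = 5/4 = 1.25
1 - 7.1/25.0 = 1 - 0.284 = 0.716
alpha = 1.25 * 0.716
= 0.8950


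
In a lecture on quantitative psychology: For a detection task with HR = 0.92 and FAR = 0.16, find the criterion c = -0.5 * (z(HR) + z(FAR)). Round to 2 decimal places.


c = -0.5 * (z(HR) + z(FAR))
z(0.92) = 1.4051
z(0.16) = -0.9945
c = -0.5 * (1.4051 + -0.9945)
= -0.5 * 0.4106
= -0.21


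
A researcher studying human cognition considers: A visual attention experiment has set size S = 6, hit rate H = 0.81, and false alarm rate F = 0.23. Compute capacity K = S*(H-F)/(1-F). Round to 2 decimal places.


K = S * (H - F) / (1 - F)
H - F = 0.58
1 - F = 0.77
K = 6 * 0.58 / 0.77
= 4.52


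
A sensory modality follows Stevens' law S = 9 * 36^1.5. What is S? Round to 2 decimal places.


S = 9 * 36^1.5
36^1.5 = 216.0
S = 9 * 216.0
= 1944.00


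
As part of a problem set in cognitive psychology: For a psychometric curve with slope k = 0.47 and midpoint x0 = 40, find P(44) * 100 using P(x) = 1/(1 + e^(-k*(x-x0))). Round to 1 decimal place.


P(x) = 1/(1 + e^(-0.47*(44 - 40)))
Exponent = -0.47 * 4 = -1.88
e^(-1.88) = 0.15259
P = 1/(1 + 0.15259) = 0.867611
Percentage = 86.8


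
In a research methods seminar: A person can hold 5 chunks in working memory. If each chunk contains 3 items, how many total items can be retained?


Total items = chunks * items_per_chunk
= 5 * 3
= 15


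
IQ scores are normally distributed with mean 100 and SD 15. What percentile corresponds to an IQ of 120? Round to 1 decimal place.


z = (IQ - mean) / SD
z = (120 - 100) / 15 = 1.3333
Percentile = Phi(1.3333) * 100
Phi(1.3333) = 0.908783
= 90.9


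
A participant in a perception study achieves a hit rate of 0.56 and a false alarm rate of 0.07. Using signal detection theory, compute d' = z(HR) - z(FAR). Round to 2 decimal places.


d' = z(HR) - z(FAR)
z(0.56) = 0.151
z(0.07) = -1.4758
d' = 0.151 - -1.4758
= 1.63


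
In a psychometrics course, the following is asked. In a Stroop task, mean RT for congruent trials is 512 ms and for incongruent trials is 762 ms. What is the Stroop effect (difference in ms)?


Stroop effect = RT(incongruent) - RT(congruent)
= 762 - 512
= 250 ms


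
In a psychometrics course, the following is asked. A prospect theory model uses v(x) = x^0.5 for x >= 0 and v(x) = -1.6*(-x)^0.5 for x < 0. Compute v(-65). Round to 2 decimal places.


Since x = -65 < 0, use v(x) = -lambda*(-x)^alpha
(-x) = 65
65^0.5 = 8.0623
v(-65) = -1.6 * 8.0623
= -12.90


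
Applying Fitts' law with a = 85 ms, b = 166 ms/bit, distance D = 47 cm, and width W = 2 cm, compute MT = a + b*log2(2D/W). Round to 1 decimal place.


MT = 85 + 166 * log2(2*47/2)
2D/W = 47.0
log2(47.0) = 5.5546
MT = 85 + 166 * 5.5546
= 1007.1 ms


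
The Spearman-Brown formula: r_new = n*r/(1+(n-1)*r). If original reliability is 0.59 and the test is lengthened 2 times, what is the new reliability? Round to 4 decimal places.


r_new = n*r / (1 + (n-1)*r)
Numerator = 2 * 0.59 = 1.18
Denominator = 1 + 1 * 0.59 = 1.59
r_new = 1.18 / 1.59
= 0.7421


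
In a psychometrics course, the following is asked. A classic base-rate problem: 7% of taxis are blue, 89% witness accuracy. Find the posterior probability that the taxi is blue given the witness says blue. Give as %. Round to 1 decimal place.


P(blue | says blue) = P(says blue | blue)*P(blue) / [P(says blue | blue)*P(blue) + P(says blue | not blue)*P(not blue)]
Numerator = 0.89 * 0.07 = 0.0623
False identification = 0.11 * 0.93 = 0.1023
P = 0.0623 / (0.0623 + 0.1023)
= 0.0623 / 0.1646
As percentage = 37.8


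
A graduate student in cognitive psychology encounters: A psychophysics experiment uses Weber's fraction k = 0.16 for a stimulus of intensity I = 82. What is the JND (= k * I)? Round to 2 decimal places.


JND = k * I
JND = 0.16 * 82
= 13.12


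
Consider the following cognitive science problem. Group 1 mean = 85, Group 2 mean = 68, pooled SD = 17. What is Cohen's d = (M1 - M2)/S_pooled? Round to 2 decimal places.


Cohen's d = (M1 - M2) / S_pooled
= (85 - 68) / 17
= 17 / 17
= 1.00


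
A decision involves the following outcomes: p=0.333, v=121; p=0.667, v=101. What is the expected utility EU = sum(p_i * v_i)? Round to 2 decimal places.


EU = sum(p_i * v_i)
0.333 * 121 = 40.293
0.667 * 101 = 67.367
EU = 40.293 + 67.367
= 107.66


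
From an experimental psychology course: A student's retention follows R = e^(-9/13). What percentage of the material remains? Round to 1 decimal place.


R = e^(-t/S)
-t/S = -9/13 = -0.692308
R = e^(-0.692308) = 0.50042
Percentage = 0.50042 * 100
= 50.0


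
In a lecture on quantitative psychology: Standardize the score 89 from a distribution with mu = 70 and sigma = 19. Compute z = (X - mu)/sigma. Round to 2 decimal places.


z = (X - mu) / sigma
= (89 - 70) / 19
= 19 / 19
= 1.00


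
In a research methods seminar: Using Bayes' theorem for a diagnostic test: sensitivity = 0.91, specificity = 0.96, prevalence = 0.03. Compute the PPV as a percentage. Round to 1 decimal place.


PPV = (sens * prev) / (sens * prev + (1-spec) * (1-prev))
Numerator = 0.91 * 0.03 = 0.0273
P(positive and no disease) = (1 - spec) * (1 - prev) = (1 - 0.96) * (1 - 0.03) = 0.0388
Denominator = 0.0273 + 0.0388 = 0.0661
PPV = 0.0273 / 0.0661 = 0.413011
As percentage = 41.3


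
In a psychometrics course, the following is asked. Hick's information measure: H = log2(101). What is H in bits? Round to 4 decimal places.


H = log2(n)
H = log2(101)
= 6.6582


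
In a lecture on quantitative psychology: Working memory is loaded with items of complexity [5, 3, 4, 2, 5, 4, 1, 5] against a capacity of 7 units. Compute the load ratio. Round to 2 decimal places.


Total complexity = 5 + 3 + 4 + 2 + 5 + 4 + 1 + 5 = 29
Load = total / capacity = 29 / 7
= 4.14


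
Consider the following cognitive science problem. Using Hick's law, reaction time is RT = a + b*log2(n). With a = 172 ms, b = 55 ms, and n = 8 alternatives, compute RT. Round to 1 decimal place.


RT = 172 + 55 * log2(8)
log2(8) = 3.0
RT = 172 + 55 * 3.0
= 172 + 165.0
= 337.0 ms


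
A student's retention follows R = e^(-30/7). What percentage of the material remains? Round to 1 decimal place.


R = e^(-t/S)
-t/S = -30/7 = -4.285714
R = e^(-4.285714) = 0.013764
Percentage = 0.013764 * 100
= 1.4


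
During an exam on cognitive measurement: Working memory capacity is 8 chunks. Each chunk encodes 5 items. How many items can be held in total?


Total items = chunks * items_per_chunk
= 8 * 5
= 40


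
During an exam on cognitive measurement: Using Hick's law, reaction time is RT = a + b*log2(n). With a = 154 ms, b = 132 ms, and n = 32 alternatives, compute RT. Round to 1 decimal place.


RT = 154 + 132 * log2(32)
log2(32) = 5.0
RT = 154 + 132 * 5.0
= 154 + 660.0
= 814.0 ms


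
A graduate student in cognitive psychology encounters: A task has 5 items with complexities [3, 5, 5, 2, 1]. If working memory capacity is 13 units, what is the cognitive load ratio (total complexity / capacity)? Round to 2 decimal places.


Total complexity = 3 + 5 + 5 + 2 + 1 = 16
Load = total / capacity = 16 / 13
= 1.23


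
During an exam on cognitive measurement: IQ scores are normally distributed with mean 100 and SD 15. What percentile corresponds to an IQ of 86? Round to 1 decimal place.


z = (IQ - mean) / SD
z = (86 - 100) / 15 = -0.9333
Percentile = Phi(-0.9333) * 100
Phi(-0.9333) = 0.175333
= 17.5


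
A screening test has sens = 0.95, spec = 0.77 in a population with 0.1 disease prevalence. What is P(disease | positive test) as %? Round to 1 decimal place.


PPV = (sens * prev) / (sens * prev + (1-spec) * (1-prev))
Numerator = 0.95 * 0.1 = 0.095
P(positive and no disease) = (1 - spec) * (1 - prev) = (1 - 0.77) * (1 - 0.1) = 0.207
Denominator = 0.095 + 0.207 = 0.302
PPV = 0.095 / 0.302 = 0.31457
As percentage = 31.5


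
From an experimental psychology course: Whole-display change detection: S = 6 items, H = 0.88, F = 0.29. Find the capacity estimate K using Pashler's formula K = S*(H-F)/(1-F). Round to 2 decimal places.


K = S * (H - F) / (1 - F)
H - F = 0.59
1 - F = 0.71
K = 6 * 0.59 / 0.71
= 4.99


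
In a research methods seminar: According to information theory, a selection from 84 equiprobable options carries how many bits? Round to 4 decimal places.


H = log2(n)
H = log2(84)
= 6.3923


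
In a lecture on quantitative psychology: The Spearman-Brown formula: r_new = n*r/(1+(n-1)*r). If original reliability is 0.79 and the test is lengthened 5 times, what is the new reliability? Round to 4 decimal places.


r_new = n*r / (1 + (n-1)*r)
Numerator = 5 * 0.79 = 3.95
Denominator = 1 + 4 * 0.79 = 4.16
r_new = 3.95 / 4.16
= 0.9495


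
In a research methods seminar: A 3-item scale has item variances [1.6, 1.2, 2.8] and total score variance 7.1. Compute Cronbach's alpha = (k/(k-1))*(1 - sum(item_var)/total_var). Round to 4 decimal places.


alpha = (k/(k-1)) * (1 - sum(s_i^2)/s_total^2)
sum(item variances) = 5.6
k/(k-1) = 3/2 = 1.5
1 - 5.6/7.1 = 1 - 0.788732 = 0.211268
alpha = 1.5 * 0.211268
= 0.3169


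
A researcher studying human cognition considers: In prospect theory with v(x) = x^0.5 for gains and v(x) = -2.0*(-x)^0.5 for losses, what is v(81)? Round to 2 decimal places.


Since x = 81 >= 0, use v(x) = x^0.5
81^0.5 = 9.0
v(81) = 9.00


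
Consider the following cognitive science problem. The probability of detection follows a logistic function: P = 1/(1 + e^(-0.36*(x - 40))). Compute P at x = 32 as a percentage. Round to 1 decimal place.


P(x) = 1/(1 + e^(-0.36*(32 - 40)))
Exponent = -0.36 * -8 = 2.88
e^(2.88) = 17.814273
P = 1/(1 + 17.814273) = 0.053151
Percentage = 5.3


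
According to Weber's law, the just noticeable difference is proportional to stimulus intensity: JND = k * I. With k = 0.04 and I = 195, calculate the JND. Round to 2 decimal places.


JND = k * I
JND = 0.04 * 195
= 7.80


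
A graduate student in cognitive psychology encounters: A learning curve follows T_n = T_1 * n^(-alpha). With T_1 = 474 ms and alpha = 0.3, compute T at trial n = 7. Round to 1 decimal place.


T_n = 474 * 7^(-0.3)
7^(-0.3) = 0.55779
T_n = 474 * 0.55779
= 264.4 ms


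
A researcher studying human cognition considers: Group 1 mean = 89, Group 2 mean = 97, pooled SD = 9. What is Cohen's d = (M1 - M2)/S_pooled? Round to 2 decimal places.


Cohen's d = (M1 - M2) / S_pooled
= (89 - 97) / 9
= -8 / 9
= -0.89


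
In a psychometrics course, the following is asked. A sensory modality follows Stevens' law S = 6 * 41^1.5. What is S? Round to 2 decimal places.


S = 6 * 41^1.5
41^1.5 = 262.5281
S = 6 * 262.5281
= 1575.17


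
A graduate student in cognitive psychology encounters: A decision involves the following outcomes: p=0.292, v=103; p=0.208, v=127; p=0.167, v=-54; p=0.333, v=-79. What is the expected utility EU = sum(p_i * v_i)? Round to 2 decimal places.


EU = sum(p_i * v_i)
0.292 * 103 = 30.076
0.208 * 127 = 26.416
0.167 * -54 = -9.018
0.333 * -79 = -26.307
EU = 30.076 + 26.416 + -9.018 + -26.307
= 21.17


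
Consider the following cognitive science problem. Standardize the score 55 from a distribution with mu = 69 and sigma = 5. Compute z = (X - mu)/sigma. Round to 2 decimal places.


z = (X - mu) / sigma
= (55 - 69) / 5
= -14 / 5
= -2.80


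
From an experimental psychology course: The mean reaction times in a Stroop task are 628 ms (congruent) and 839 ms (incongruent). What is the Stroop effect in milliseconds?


Stroop effect = RT(incongruent) - RT(congruent)
= 839 - 628
= 211 ms


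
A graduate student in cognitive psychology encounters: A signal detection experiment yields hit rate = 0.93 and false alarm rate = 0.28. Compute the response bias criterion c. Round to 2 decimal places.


c = -0.5 * (z(HR) + z(FAR))
z(0.93) = 1.4758
z(0.28) = -0.5828
c = -0.5 * (1.4758 + -0.5828)
= -0.5 * 0.893
= -0.45


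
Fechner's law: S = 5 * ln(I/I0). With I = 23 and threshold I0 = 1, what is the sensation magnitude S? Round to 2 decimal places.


S = 5 * ln(23/1)
I/I0 = 23.0
ln(23.0) = 3.1355
S = 5 * 3.1355
= 15.68


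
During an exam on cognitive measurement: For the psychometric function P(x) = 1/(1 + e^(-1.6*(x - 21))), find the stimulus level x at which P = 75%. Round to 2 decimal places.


At P = 0.75: 0.75 = 1/(1 + e^(-k*(x-x0)))
Solving: e^(-k*(x-x0)) = 1/3
x = x0 + ln(3)/k
ln(3) = 1.0986
x = 21 + 1.0986/1.6
= 21 + 0.6866
= 21.69


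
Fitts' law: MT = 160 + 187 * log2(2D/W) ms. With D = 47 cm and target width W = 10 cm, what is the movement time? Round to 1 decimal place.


MT = 160 + 187 * log2(2*47/10)
2D/W = 9.4
log2(9.4) = 3.2327
MT = 160 + 187 * 3.2327
= 764.5 ms


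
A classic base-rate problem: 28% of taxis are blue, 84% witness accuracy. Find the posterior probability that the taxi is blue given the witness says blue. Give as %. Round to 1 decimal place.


P(blue | says blue) = P(says blue | blue)*P(blue) / [P(says blue | blue)*P(blue) + P(says blue | not blue)*P(not blue)]
Numerator = 0.84 * 0.28 = 0.2352
False identification = 0.16 * 0.72 = 0.1152
P = 0.2352 / (0.2352 + 0.1152)
= 0.2352 / 0.3504
As percentage = 67.1


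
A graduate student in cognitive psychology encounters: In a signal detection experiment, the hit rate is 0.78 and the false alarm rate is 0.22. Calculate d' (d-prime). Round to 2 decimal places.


d' = z(HR) - z(FAR)
z(0.78) = 0.7722
z(0.22) = -0.7722
d' = 0.7722 - -0.7722
= 1.54


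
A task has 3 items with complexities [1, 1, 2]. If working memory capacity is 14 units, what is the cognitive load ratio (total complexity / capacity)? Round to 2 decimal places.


Total complexity = 1 + 1 + 2 = 4
Load = total / capacity = 4 / 14
= 0.29


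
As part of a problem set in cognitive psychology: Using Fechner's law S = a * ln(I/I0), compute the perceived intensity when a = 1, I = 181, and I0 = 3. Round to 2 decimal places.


S = 1 * ln(181/3)
I/I0 = 60.333333
ln(60.333333) = 4.0999
S = 1 * 4.0999
= 4.10


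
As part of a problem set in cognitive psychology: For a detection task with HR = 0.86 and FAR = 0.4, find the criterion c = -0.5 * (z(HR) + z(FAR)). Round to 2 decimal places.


c = -0.5 * (z(HR) + z(FAR))
z(0.86) = 1.0803
z(0.4) = -0.2533
c = -0.5 * (1.0803 + -0.2533)
= -0.5 * 0.827
= -0.41


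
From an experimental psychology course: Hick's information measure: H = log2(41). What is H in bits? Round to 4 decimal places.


H = log2(n)
H = log2(41)
= 5.3576


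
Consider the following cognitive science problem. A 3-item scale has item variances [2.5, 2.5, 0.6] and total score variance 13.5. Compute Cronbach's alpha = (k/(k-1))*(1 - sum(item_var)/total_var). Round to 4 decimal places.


alpha = (k/(k-1)) * (1 - sum(s_i^2)/s_total^2)
sum(item variances) = 5.6
k/(k-1) = 3/2 = 1.5
1 - 5.6/13.5 = 1 - 0.414815 = 0.585185
alpha = 1.5 * 0.585185
= 0.8778


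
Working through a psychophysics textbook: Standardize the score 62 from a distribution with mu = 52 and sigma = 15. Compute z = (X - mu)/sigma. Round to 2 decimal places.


z = (X - mu) / sigma
= (62 - 52) / 15
= 10 / 15
= 0.67


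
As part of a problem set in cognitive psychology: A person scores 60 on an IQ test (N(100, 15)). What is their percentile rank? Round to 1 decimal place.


z = (IQ - mean) / SD
z = (60 - 100) / 15 = -2.6667
Percentile = Phi(-2.6667) * 100
Phi(-2.6667) = 0.00383
= 0.4


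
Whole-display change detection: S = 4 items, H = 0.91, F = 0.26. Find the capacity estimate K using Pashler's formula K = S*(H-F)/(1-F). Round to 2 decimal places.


K = S * (H - F) / (1 - F)
H - F = 0.65
1 - F = 0.74
K = 4 * 0.65 / 0.74
= 3.51


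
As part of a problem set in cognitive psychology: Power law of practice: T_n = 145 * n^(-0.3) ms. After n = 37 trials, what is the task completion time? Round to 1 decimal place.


T_n = 145 * 37^(-0.3)
37^(-0.3) = 0.338485
T_n = 145 * 0.338485
= 49.1 ms


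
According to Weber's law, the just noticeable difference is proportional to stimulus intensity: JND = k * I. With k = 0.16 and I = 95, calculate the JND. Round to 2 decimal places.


JND = k * I
JND = 0.16 * 95
= 15.20


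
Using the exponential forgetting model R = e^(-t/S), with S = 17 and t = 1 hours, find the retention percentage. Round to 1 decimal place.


R = e^(-t/S)
-t/S = -1/17 = -0.058824
R = e^(-0.058824) = 0.942873
Percentage = 0.942873 * 100
= 94.3


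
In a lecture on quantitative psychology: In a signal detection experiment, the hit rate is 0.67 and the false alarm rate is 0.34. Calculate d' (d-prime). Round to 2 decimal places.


d' = z(HR) - z(FAR)
z(0.67) = 0.4399
z(0.34) = -0.4125
d' = 0.4399 - -0.4125
= 0.85


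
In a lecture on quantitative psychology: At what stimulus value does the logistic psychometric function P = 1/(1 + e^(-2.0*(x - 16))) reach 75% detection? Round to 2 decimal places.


At P = 0.75: 0.75 = 1/(1 + e^(-k*(x-x0)))
Solving: e^(-k*(x-x0)) = 1/3
x = x0 + ln(3)/k
ln(3) = 1.0986
x = 16 + 1.0986/2.0
= 16 + 0.5493
= 16.55


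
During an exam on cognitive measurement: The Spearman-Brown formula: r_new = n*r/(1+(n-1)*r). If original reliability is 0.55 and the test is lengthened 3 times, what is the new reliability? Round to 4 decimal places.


r_new = n*r / (1 + (n-1)*r)
Numerator = 3 * 0.55 = 1.65
Denominator = 1 + 2 * 0.55 = 2.1
r_new = 1.65 / 2.1
= 0.7857


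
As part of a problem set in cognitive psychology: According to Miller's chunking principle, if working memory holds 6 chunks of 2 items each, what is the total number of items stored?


Total items = chunks * items_per_chunk
= 6 * 2
= 12


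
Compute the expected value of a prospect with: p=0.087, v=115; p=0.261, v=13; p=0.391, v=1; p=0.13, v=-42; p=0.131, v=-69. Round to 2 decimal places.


EU = sum(p_i * v_i)
0.087 * 115 = 10.005
0.261 * 13 = 3.393
0.391 * 1 = 0.391
0.13 * -42 = -5.46
0.131 * -69 = -9.039
EU = 10.005 + 3.393 + 0.391 + -5.46 + -9.039
= -0.71


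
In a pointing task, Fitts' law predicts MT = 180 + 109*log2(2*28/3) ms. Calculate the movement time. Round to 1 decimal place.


MT = 180 + 109 * log2(2*28/3)
2D/W = 18.666667
log2(18.666667) = 4.2224
MT = 180 + 109 * 4.2224
= 640.2 ms


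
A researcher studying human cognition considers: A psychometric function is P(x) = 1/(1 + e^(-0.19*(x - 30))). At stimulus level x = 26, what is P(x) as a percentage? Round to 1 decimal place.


P(x) = 1/(1 + e^(-0.19*(26 - 30)))
Exponent = -0.19 * -4 = 0.76
e^(0.76) = 2.138276
P = 1/(1 + 2.138276) = 0.318646
Percentage = 31.9


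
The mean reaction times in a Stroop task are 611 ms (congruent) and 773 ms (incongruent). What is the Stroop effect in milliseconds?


Stroop effect = RT(incongruent) - RT(congruent)
= 773 - 611
= 162 ms


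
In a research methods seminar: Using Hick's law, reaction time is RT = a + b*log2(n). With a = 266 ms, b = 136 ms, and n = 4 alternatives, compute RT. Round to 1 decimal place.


RT = 266 + 136 * log2(4)
log2(4) = 2.0
RT = 266 + 136 * 2.0
= 266 + 272.0
= 538.0 ms


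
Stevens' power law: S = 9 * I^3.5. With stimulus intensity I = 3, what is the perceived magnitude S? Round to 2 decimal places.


S = 9 * 3^3.5
3^3.5 = 46.7654
S = 9 * 46.7654
= 420.89


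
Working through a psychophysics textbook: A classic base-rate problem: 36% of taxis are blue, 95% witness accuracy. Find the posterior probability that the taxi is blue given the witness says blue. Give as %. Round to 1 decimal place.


P(blue | says blue) = P(says blue | blue)*P(blue) / [P(says blue | blue)*P(blue) + P(says blue | not blue)*P(not blue)]
Numerator = 0.95 * 0.36 = 0.342
False identification = 0.05 * 0.64 = 0.032
P = 0.342 / (0.342 + 0.032)
= 0.342 / 0.374
As percentage = 91.4


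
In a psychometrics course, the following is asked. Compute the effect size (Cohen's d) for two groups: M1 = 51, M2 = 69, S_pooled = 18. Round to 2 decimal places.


Cohen's d = (M1 - M2) / S_pooled
= (51 - 69) / 18
= -18 / 18
= -1.00


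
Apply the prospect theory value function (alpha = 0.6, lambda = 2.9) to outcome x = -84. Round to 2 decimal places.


Since x = -84 < 0, use v(x) = -lambda*(-x)^alpha
(-x) = 84
84^0.6 = 14.2747
v(-84) = -2.9 * 14.2747
= -41.40


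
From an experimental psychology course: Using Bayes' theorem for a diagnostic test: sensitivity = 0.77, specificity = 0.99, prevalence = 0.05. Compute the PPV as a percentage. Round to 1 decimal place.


PPV = (sens * prev) / (sens * prev + (1-spec) * (1-prev))
Numerator = 0.77 * 0.05 = 0.0385
P(positive and no disease) = (1 - spec) * (1 - prev) = (1 - 0.99) * (1 - 0.05) = 0.0095
Denominator = 0.0385 + 0.0095 = 0.048
PPV = 0.0385 / 0.048 = 0.802083
As percentage = 80.2


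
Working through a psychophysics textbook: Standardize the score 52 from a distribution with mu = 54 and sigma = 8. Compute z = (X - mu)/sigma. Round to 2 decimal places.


z = (X - mu) / sigma
= (52 - 54) / 8
= -2 / 8
= -0.25


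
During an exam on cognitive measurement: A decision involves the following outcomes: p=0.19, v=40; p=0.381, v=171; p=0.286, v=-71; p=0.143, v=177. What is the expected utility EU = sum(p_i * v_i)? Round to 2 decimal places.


EU = sum(p_i * v_i)
0.19 * 40 = 7.6
0.381 * 171 = 65.151
0.286 * -71 = -20.306
0.143 * 177 = 25.311
EU = 7.6 + 65.151 + -20.306 + 25.311
= 77.76
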